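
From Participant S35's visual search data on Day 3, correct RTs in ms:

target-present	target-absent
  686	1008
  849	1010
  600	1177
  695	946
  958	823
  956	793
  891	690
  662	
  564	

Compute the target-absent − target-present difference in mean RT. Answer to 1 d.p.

158.7 ms

M(target-present) = 6861/9 = 762.333
M(target-absent) = 6447/7 = 921.000
Difference = 921.000 − 762.333 = 158.667 ms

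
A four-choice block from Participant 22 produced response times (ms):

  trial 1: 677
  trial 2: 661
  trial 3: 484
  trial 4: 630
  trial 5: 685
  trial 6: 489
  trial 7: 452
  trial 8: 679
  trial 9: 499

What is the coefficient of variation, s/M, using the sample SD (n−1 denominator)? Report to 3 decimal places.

0.171

n = 9, Σ = 5256, M = 584.0000
Σ(x−M)² = 79594.000; s = √(79594.000/8) = 99.7459
CV = 99.7459 / 584.0000 = 0.17080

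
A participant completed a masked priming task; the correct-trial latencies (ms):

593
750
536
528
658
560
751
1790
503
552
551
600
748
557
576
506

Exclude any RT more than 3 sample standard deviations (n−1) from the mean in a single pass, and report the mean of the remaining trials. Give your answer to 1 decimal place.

n = 16, ΣRT = 10759, M = 672.438
Σ(x−M)² = 1439017.94; s = √(1439017.94/15) = 309.733
Cutoffs: 672.438 ± 3·309.733 → [-256.8, 1601.6]
Outside: 1790 → excluded.
Retained (n=15): Σ = 8969, mean = 8969/15 = 597.933

597.9 ms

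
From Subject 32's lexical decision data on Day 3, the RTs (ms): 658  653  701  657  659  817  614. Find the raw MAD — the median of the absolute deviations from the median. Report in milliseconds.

5 ms

Sorted: 614, 653, 657, 658, 659, 701, 817 → median = 658
|x − 658|: 0, 5, 43, 1, 1, 159, 44
Sorted deviations: 0, 1, 1, 5, 43, 44, 159 → MAD = 5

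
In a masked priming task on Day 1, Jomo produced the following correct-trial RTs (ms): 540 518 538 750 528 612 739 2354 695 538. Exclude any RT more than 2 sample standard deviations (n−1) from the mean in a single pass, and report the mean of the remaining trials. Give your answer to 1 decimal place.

n = 10, ΣRT = 7812, M = 781.200
Σ(x−M)² = 2822367.60; s = √(2822367.60/9) = 559.997
Cutoffs: 781.200 ± 2·559.997 → [-338.8, 1901.2]
Outside: 2354 → excluded.
Retained (n=9): Σ = 5458, mean = 5458/9 = 606.444

606.4 ms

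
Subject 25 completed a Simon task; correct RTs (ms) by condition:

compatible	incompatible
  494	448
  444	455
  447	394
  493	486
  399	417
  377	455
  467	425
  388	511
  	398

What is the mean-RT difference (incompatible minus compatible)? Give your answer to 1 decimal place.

4.6 ms

M(compatible) = 3509/8 = 438.625
M(incompatible) = 3989/9 = 443.222
Difference = 443.222 − 438.625 = 4.597 ms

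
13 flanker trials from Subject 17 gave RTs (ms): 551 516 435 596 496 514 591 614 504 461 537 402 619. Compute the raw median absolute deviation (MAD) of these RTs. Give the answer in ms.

Sorted: 402, 435, 461, 496, 504, 514, 516, 537, 551, 591, 596, 614, 619 → median = 516
|x − 516|: 35, 0, 81, 80, 20, 2, 75, 98, 12, 55, 21, 114, 103
Sorted deviations: 0, 2, 12, 20, 21, 35, 55, 75, 80, 81, 98, 103, 114 → MAD = 55

55 ms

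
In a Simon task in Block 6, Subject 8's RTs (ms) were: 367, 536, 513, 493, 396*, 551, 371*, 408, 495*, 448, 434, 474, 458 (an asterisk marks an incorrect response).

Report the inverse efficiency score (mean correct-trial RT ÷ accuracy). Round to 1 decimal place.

Correct trials (n=10): 367, 536, 513, 493, 551, 408, 448, 434, 474, 458
Mean correct RT = 4682/10 = 468.2000 ms
Proportion correct = 10/13
IES = 468.2000 / (10/13) = 608.660 ms

608.7 ms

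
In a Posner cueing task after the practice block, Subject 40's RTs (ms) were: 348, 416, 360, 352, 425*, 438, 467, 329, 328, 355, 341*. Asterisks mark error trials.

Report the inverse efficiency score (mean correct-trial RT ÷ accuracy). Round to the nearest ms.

Correct trials (n=9): 348, 416, 360, 352, 438, 467, 329, 328, 355
Mean correct RT = 3393/9 = 377.0000 ms
Proportion correct = 9/11
IES = 377.0000 / (9/11) = 460.778 ms

461 ms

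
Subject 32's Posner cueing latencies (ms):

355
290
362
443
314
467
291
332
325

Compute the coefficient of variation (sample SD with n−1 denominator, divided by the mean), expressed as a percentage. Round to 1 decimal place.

n = 9, Σ = 3179, M = 353.2222
Σ(x−M)² = 31739.556; s = √(31739.556/8) = 62.9877
CV = 62.9877 / 353.2222 = 0.17832 = 17.832%

17.8%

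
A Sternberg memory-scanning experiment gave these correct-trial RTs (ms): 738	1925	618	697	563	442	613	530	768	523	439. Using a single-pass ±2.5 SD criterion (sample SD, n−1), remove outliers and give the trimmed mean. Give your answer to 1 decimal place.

n = 11, ΣRT = 7856, M = 714.182
Σ(x−M)² = 1732465.64; s = √(1732465.64/10) = 416.229
Cutoffs: 714.182 ± 2.5·416.229 → [-326.4, 1754.8]
Outside: 1925 → excluded.
Retained (n=10): Σ = 5931, mean = 5931/10 = 593.100

593.1 ms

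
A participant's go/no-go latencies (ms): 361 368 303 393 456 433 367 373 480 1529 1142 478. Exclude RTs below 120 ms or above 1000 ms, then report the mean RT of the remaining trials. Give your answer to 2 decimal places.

401.20 ms

Excluded: 1142, 1529
Retained (n=10): Σ = 4012
Mean = 4012/10 = 401.2000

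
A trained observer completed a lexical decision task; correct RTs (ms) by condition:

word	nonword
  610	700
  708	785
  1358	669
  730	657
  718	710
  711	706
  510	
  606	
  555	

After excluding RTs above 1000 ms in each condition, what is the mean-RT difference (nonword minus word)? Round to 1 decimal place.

word: exclude 1358
M(word) = 5148/8 = 643.500
M(nonword) = 4227/6 = 704.500
Difference = 704.500 − 643.500 = 61.000 ms

61.0 ms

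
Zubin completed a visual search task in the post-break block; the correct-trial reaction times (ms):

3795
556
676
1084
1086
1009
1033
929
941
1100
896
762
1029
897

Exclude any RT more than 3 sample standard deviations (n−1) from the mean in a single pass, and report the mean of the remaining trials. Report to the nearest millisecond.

n = 14, ΣRT = 15793, M = 1128.071
Σ(x−M)² = 7997558.93; s = √(7997558.93/13) = 784.345
Cutoffs: 1128.071 ± 3·784.345 → [-1225.0, 3481.1]
Outside: 3795 → excluded.
Retained (n=13): Σ = 11998, mean = 11998/13 = 922.923

923 ms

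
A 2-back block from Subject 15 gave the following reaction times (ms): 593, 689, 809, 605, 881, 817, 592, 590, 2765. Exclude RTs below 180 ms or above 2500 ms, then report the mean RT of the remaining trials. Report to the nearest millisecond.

Excluded: 2765
Retained (n=8): Σ = 5576
Mean = 5576/8 = 697.0000

697 ms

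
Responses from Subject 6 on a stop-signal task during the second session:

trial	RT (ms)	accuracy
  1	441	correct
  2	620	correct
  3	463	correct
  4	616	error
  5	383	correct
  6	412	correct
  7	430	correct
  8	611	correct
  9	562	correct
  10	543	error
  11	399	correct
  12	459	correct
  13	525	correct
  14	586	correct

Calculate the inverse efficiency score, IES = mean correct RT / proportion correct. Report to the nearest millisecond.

573 ms

Correct trials (n=12): 441, 620, 463, 383, 412, 430, 611, 562, 399, 459, 525, 586
Mean correct RT = 5891/12 = 490.9167 ms
Proportion correct = 12/14
IES = 490.9167 / (12/14) = 572.736 ms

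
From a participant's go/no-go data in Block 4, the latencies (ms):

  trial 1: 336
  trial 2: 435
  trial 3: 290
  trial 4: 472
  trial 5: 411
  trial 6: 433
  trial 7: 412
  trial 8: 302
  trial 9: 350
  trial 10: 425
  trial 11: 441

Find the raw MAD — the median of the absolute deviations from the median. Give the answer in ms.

29 ms

Sorted: 290, 302, 336, 350, 411, 412, 425, 433, 435, 441, 472 → median = 412
|x − 412|: 76, 23, 122, 60, 1, 21, 0, 110, 62, 13, 29
Sorted deviations: 0, 1, 13, 21, 23, 29, 60, 62, 76, 110, 122 → MAD = 29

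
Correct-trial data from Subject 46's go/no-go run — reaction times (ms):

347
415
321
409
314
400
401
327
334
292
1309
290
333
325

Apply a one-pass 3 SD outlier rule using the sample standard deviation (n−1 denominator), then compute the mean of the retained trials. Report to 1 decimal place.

n = 14, ΣRT = 5817, M = 415.500
Σ(x−M)² = 883233.50; s = √(883233.50/13) = 260.655
Cutoffs: 415.500 ± 3·260.655 → [-366.5, 1197.5]
Outside: 1309 → excluded.
Retained (n=13): Σ = 4508, mean = 4508/13 = 346.769

346.8 ms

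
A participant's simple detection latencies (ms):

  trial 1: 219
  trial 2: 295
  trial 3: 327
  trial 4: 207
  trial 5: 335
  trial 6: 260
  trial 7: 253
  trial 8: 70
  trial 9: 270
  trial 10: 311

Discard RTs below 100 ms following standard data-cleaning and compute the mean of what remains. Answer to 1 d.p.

Excluded: 70
Retained (n=9): Σ = 2477
Mean = 2477/9 = 275.2222

275.2 ms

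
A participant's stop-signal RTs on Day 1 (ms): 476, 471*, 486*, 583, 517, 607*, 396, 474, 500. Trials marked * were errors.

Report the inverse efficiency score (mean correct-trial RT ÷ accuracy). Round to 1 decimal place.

736.5 ms

Correct trials (n=6): 476, 583, 517, 396, 474, 500
Mean correct RT = 2946/6 = 491.0000 ms
Proportion correct = 6/9
IES = 491.0000 / (6/9) = 736.500 ms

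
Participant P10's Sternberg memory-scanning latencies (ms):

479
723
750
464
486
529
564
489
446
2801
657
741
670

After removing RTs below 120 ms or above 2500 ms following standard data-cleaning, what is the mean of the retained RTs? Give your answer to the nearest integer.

583 ms

Excluded: 2801
Retained (n=12): Σ = 6998
Mean = 6998/12 = 583.1667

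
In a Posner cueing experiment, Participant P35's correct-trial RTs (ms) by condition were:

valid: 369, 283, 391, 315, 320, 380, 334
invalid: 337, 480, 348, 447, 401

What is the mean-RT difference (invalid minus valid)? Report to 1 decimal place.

60.9 ms

M(valid) = 2392/7 = 341.714
M(invalid) = 2013/5 = 402.600
Difference = 402.600 − 341.714 = 60.886 ms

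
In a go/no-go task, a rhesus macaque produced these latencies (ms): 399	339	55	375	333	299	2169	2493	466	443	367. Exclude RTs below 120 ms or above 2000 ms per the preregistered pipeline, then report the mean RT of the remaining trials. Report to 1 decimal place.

377.6 ms

Excluded: 55, 2169, 2493
Retained (n=8): Σ = 3021
Mean = 3021/8 = 377.6250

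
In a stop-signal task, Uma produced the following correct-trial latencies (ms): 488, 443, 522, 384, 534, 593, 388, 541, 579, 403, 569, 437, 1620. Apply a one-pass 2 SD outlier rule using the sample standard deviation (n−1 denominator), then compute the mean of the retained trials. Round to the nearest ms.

n = 13, ΣRT = 7501, M = 577.000
Σ(x−M)² = 1243066.00; s = √(1243066.00/12) = 321.852
Cutoffs: 577.000 ± 2·321.852 → [-66.7, 1220.7]
Outside: 1620 → excluded.
Retained (n=12): Σ = 5881, mean = 5881/12 = 490.083

490 ms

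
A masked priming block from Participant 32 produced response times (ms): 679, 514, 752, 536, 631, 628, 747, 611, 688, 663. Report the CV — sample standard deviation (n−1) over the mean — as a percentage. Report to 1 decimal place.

12.2%

n = 10, Σ = 6449, M = 644.9000
Σ(x−M)² = 55864.900; s = √(55864.900/9) = 78.7859
CV = 78.7859 / 644.9000 = 0.12217 = 12.217%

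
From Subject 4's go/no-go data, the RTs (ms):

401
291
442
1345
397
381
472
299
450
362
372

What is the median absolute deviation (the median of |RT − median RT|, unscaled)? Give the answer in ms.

Sorted: 291, 299, 362, 372, 381, 397, 401, 442, 450, 472, 1345 → median = 397
|x − 397|: 4, 106, 45, 948, 0, 16, 75, 98, 53, 35, 25
Sorted deviations: 0, 4, 16, 25, 35, 45, 53, 75, 98, 106, 948 → MAD = 45

45 ms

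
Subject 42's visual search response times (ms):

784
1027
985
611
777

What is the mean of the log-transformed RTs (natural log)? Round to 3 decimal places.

ln(RT): 6.6644, 6.9344, 6.8926, 6.4151, 6.6554
Σ ln(RT) = 33.5620
Mean = 33.5620/5 = 6.71240

6.712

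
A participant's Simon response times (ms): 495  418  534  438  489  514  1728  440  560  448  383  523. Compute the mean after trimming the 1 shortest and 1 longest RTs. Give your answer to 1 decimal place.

485.9 ms

Sorted: 383, 418, 438, 440, 448, 489, 495, 514, 523, 534, 560, 1728
Drop lowest 1 (383) and highest 1 (1728)
Remaining (n=10): Σ = 4859, mean = 4859/10 = 485.900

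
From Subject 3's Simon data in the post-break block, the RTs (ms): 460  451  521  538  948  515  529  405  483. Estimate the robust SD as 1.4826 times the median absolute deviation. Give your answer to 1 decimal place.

47.4 ms

Sorted: 405, 451, 460, 483, 515, 521, 529, 538, 948 → median = 515
|x − 515| sorted: 0, 6, 14, 23, 32, 55, 64, 110, 433 → MAD = 32
Robust SD ≈ 1.4826 × 32 = 47.443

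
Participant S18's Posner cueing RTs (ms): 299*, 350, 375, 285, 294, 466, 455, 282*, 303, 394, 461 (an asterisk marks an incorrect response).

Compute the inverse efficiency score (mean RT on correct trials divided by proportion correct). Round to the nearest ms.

Correct trials (n=9): 350, 375, 285, 294, 466, 455, 303, 394, 461
Mean correct RT = 3383/9 = 375.8889 ms
Proportion correct = 9/11
IES = 375.8889 / (9/11) = 459.420 ms

459 ms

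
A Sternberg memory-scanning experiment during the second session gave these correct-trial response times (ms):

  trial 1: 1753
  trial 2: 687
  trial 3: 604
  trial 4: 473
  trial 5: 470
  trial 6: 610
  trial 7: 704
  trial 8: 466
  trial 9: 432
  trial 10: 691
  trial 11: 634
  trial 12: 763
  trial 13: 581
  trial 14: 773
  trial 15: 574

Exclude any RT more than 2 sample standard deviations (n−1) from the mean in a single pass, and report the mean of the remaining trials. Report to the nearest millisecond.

n = 15, ΣRT = 10215, M = 681.000
Σ(x−M)² = 1395676.00; s = √(1395676.00/14) = 315.739
Cutoffs: 681.000 ± 2·315.739 → [49.5, 1312.5]
Outside: 1753 → excluded.
Retained (n=14): Σ = 8462, mean = 8462/14 = 604.429

604 ms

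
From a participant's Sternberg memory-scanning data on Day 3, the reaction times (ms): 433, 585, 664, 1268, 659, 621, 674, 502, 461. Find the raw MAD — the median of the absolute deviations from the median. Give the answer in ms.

Sorted: 433, 461, 502, 585, 621, 659, 664, 674, 1268 → median = 621
|x − 621|: 188, 36, 43, 647, 38, 0, 53, 119, 160
Sorted deviations: 0, 36, 38, 43, 53, 119, 160, 188, 647 → MAD = 53

53 ms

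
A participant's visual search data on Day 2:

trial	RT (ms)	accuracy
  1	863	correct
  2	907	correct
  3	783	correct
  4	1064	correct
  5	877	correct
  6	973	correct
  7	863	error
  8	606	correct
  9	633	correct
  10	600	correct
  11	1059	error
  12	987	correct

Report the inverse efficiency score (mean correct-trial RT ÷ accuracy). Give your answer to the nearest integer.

Correct trials (n=10): 863, 907, 783, 1064, 877, 973, 606, 633, 600, 987
Mean correct RT = 8293/10 = 829.3000 ms
Proportion correct = 10/12
IES = 829.3000 / (10/12) = 995.160 ms

995 ms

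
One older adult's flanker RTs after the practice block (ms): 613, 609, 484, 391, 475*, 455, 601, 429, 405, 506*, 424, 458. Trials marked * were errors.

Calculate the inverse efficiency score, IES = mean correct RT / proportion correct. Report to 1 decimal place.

584.3 ms

Correct trials (n=10): 613, 609, 484, 391, 455, 601, 429, 405, 424, 458
Mean correct RT = 4869/10 = 486.9000 ms
Proportion correct = 10/12
IES = 486.9000 / (10/12) = 584.280 ms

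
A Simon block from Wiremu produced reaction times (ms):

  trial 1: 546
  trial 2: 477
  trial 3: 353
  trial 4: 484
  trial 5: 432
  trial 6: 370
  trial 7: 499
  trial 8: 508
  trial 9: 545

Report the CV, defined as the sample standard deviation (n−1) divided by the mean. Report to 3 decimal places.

0.149

n = 9, Σ = 4214, M = 468.2222
Σ(x−M)² = 39035.556; s = √(39035.556/8) = 69.8530
CV = 69.8530 / 468.2222 = 0.14919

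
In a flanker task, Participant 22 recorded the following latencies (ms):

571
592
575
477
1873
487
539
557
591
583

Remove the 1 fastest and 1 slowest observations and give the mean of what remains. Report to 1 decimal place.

561.9 ms

Sorted: 477, 487, 539, 557, 571, 575, 583, 591, 592, 1873
Drop lowest 1 (477) and highest 1 (1873)
Remaining (n=8): Σ = 4495, mean = 4495/8 = 561.875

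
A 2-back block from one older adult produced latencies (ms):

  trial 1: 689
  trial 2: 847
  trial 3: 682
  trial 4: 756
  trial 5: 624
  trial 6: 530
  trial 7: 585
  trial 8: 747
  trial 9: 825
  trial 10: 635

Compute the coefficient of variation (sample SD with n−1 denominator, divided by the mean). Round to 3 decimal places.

n = 10, Σ = 6920, M = 692.0000
Σ(x−M)² = 94510.000; s = √(94510.000/9) = 102.4749
CV = 102.4749 / 692.0000 = 0.14809

0.148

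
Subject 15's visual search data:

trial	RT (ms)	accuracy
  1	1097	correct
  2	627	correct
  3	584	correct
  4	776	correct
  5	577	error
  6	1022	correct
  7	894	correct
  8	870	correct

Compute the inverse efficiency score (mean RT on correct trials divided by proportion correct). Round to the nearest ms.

Correct trials (n=7): 1097, 627, 584, 776, 1022, 894, 870
Mean correct RT = 5870/7 = 838.5714 ms
Proportion correct = 7/8
IES = 838.5714 / (7/8) = 958.367 ms

958 ms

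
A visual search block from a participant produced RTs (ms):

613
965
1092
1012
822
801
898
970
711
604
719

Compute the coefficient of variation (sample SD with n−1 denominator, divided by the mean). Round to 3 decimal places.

n = 11, Σ = 9207, M = 837.0000
Σ(x−M)² = 269230.000; s = √(269230.000/10) = 164.0823
CV = 164.0823 / 837.0000 = 0.19604

0.196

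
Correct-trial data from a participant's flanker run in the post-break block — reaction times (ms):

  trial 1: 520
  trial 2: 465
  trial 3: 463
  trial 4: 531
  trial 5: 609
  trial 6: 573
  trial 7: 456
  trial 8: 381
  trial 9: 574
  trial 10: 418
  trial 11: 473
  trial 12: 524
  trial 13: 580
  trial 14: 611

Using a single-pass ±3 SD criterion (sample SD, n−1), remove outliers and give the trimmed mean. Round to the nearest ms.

n = 14, ΣRT = 7178, M = 512.714
Σ(x−M)² = 67224.86; s = √(67224.86/13) = 71.911
Cutoffs: 512.714 ± 3·71.911 → [297.0, 728.4]
No RTs fall outside the cutoffs; all 14 retained. Mean = 7178/14 = 512.714

513 ms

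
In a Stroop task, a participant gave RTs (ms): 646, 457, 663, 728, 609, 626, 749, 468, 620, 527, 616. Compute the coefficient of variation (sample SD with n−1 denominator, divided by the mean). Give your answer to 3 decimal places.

0.154

n = 11, Σ = 6709, M = 609.9091
Σ(x−M)² = 88204.909; s = √(88204.909/10) = 93.9175
CV = 93.9175 / 609.9091 = 0.15399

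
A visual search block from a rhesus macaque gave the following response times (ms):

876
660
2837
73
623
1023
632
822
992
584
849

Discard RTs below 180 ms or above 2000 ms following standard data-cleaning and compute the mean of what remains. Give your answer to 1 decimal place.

784.6 ms

Excluded: 73, 2837
Retained (n=9): Σ = 7061
Mean = 7061/9 = 784.5556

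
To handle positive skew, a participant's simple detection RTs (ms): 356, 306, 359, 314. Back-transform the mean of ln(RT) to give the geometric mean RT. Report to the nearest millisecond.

333 ms

ln(RT): 5.8749, 5.7236, 5.8833, 5.7494
Mean ln(RT) = 23.2312/4 = 5.80781
Geometric mean = exp(5.80781) = 332.89 ms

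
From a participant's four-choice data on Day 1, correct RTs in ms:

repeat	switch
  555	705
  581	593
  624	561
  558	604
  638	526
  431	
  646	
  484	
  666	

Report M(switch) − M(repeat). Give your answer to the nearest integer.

22 ms

M(repeat) = 5183/9 = 575.889
M(switch) = 2989/5 = 597.800
Difference = 597.800 − 575.889 = 21.911 ms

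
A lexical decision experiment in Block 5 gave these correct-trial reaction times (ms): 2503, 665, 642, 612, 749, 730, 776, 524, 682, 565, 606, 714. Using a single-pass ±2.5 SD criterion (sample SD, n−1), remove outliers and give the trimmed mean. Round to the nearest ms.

660 ms

n = 12, ΣRT = 9768, M = 814.000
Σ(x−M)² = 3174824.00; s = √(3174824.00/11) = 537.234
Cutoffs: 814.000 ± 2.5·537.234 → [-529.1, 2157.1]
Outside: 2503 → excluded.
Retained (n=11): Σ = 7265, mean = 7265/11 = 660.455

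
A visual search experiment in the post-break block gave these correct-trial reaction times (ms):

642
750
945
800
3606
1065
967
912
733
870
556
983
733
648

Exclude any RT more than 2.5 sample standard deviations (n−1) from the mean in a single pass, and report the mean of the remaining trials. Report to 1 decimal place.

n = 14, ΣRT = 14210, M = 1015.000
Σ(x−M)² = 7515640.00; s = √(7515640.00/13) = 760.346
Cutoffs: 1015.000 ± 2.5·760.346 → [-885.9, 2915.9]
Outside: 3606 → excluded.
Retained (n=13): Σ = 10604, mean = 10604/13 = 815.692

815.7 ms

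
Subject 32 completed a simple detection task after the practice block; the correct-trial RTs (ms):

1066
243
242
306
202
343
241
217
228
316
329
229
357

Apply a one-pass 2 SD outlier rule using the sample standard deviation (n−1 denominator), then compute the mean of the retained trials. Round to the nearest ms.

271 ms

n = 13, ΣRT = 4319, M = 332.231
Σ(x−M)² = 616294.31; s = √(616294.31/12) = 226.623
Cutoffs: 332.231 ± 2·226.623 → [-121.0, 785.5]
Outside: 1066 → excluded.
Retained (n=12): Σ = 3253, mean = 3253/12 = 271.083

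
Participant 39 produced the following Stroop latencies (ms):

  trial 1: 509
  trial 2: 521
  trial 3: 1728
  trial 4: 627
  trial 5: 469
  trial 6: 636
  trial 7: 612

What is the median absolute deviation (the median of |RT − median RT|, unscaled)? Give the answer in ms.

91 ms

Sorted: 469, 509, 521, 612, 627, 636, 1728 → median = 612
|x − 612|: 103, 91, 1116, 15, 143, 24, 0
Sorted deviations: 0, 15, 24, 91, 103, 143, 1116 → MAD = 91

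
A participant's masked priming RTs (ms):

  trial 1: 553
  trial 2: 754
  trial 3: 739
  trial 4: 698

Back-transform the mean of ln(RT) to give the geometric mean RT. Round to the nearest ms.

ln(RT): 6.3154, 6.6254, 6.6053, 6.5482
Mean ln(RT) = 26.0943/4 = 6.52357
Geometric mean = exp(6.52357) = 681.00 ms

681 ms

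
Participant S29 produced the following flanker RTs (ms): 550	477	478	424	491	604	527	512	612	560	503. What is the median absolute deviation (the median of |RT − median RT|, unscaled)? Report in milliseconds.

35 ms

Sorted: 424, 477, 478, 491, 503, 512, 527, 550, 560, 604, 612 → median = 512
|x − 512|: 38, 35, 34, 88, 21, 92, 15, 0, 100, 48, 9
Sorted deviations: 0, 9, 15, 21, 34, 35, 38, 48, 88, 92, 100 → MAD = 35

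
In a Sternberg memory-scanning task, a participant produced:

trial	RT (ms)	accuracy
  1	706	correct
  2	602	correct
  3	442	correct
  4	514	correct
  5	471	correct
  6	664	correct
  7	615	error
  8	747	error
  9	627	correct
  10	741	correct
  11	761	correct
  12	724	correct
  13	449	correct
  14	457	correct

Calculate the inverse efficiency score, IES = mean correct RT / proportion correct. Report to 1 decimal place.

Correct trials (n=12): 706, 602, 442, 514, 471, 664, 627, 741, 761, 724, 449, 457
Mean correct RT = 7158/12 = 596.5000 ms
Proportion correct = 12/14
IES = 596.5000 / (12/14) = 695.917 ms

695.9 ms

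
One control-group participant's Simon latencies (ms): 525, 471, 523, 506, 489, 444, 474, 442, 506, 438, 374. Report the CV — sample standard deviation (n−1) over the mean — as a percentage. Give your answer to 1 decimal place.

9.6%

n = 11, Σ = 5192, M = 472.0000
Σ(x−M)² = 20460.000; s = √(20460.000/10) = 45.2327
CV = 45.2327 / 472.0000 = 0.09583 = 9.583%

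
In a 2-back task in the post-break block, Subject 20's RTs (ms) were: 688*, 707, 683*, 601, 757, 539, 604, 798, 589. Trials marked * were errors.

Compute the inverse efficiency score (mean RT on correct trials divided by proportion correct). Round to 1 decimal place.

Correct trials (n=7): 707, 601, 757, 539, 604, 798, 589
Mean correct RT = 4595/7 = 656.4286 ms
Proportion correct = 7/9
IES = 656.4286 / (7/9) = 843.980 ms

844.0 ms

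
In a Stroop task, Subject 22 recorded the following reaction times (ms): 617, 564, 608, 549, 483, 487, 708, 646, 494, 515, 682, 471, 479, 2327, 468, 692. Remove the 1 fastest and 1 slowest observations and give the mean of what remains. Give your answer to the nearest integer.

Sorted: 468, 471, 479, 483, 487, 494, 515, 549, 564, 608, 617, 646, 682, 692, 708, 2327
Drop lowest 1 (468) and highest 1 (2327)
Remaining (n=14): Σ = 7995, mean = 7995/14 = 571.071

571 ms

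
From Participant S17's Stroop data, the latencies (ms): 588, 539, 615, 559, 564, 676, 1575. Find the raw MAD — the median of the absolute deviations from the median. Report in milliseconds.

29 ms

Sorted: 539, 559, 564, 588, 615, 676, 1575 → median = 588
|x − 588|: 0, 49, 27, 29, 24, 88, 987
Sorted deviations: 0, 24, 27, 29, 49, 88, 987 → MAD = 29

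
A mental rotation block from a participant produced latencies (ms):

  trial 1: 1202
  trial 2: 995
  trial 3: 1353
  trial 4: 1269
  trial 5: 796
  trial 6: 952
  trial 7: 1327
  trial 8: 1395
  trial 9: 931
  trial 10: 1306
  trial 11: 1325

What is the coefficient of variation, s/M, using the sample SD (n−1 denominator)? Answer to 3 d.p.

n = 11, Σ = 12851, M = 1168.2727
Σ(x−M)² = 437222.182; s = √(437222.182/10) = 209.0986
CV = 209.0986 / 1168.2727 = 0.17898

0.179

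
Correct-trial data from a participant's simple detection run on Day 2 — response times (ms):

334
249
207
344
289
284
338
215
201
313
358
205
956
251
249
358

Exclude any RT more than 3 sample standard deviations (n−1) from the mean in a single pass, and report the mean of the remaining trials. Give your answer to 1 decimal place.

n = 16, ΣRT = 5151, M = 321.938
Σ(x−M)² = 476748.94; s = √(476748.94/15) = 178.279
Cutoffs: 321.938 ± 3·178.279 → [-212.9, 856.8]
Outside: 956 → excluded.
Retained (n=15): Σ = 4195, mean = 4195/15 = 279.667

279.7 ms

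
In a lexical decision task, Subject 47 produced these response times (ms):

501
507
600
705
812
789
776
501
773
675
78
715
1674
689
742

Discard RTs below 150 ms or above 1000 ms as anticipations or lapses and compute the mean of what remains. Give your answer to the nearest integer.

Excluded: 78, 1674
Retained (n=13): Σ = 8785
Mean = 8785/13 = 675.7692

676 ms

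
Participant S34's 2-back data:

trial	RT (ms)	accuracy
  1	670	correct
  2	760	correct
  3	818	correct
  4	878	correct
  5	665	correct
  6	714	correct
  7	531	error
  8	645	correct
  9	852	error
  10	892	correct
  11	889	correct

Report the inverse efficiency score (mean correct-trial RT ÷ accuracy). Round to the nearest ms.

Correct trials (n=9): 670, 760, 818, 878, 665, 714, 645, 892, 889
Mean correct RT = 6931/9 = 770.1111 ms
Proportion correct = 9/11
IES = 770.1111 / (9/11) = 941.247 ms

941 ms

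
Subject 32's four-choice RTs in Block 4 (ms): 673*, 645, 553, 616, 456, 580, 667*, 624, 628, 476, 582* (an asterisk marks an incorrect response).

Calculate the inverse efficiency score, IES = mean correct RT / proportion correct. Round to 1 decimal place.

786.8 ms

Correct trials (n=8): 645, 553, 616, 456, 580, 624, 628, 476
Mean correct RT = 4578/8 = 572.2500 ms
Proportion correct = 8/11
IES = 572.2500 / (8/11) = 786.844 ms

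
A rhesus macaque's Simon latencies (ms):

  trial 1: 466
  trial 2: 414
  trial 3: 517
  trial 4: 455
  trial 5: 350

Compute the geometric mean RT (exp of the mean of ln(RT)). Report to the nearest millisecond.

437 ms

ln(RT): 6.1442, 6.0259, 6.2480, 6.1203, 5.8579
Mean ln(RT) = 30.3963/5 = 6.07927
Geometric mean = exp(6.07927) = 436.71 ms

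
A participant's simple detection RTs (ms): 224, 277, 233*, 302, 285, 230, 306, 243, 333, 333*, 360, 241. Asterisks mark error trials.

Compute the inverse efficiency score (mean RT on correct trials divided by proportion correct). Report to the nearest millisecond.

336 ms

Correct trials (n=10): 224, 277, 302, 285, 230, 306, 243, 333, 360, 241
Mean correct RT = 2801/10 = 280.1000 ms
Proportion correct = 10/12
IES = 280.1000 / (10/12) = 336.120 ms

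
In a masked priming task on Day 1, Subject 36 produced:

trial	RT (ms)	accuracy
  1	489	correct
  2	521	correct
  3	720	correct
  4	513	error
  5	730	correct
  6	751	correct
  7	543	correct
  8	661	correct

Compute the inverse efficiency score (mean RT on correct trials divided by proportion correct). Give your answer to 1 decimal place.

720.8 ms

Correct trials (n=7): 489, 521, 720, 730, 751, 543, 661
Mean correct RT = 4415/7 = 630.7143 ms
Proportion correct = 7/8
IES = 630.7143 / (7/8) = 720.816 ms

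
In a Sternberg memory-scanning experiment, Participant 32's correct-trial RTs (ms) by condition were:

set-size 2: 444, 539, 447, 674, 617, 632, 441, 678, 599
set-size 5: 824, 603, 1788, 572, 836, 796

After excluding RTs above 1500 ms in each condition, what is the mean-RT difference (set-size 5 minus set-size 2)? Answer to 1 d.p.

set-size 5: exclude 1788
M(set-size 2) = 5071/9 = 563.444
M(set-size 5) = 3631/5 = 726.200
Difference = 726.200 − 563.444 = 162.756 ms

162.8 ms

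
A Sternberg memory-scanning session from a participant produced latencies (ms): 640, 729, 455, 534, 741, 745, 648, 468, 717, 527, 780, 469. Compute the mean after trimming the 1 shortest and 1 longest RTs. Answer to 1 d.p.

621.8 ms

Sorted: 455, 468, 469, 527, 534, 640, 648, 717, 729, 741, 745, 780
Drop lowest 1 (455) and highest 1 (780)
Remaining (n=10): Σ = 6218, mean = 6218/10 = 621.800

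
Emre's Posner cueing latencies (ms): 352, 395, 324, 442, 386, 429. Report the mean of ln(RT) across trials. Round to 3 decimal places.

ln(RT): 5.8636, 5.9789, 5.7807, 6.0913, 5.9558, 6.0615
Σ ln(RT) = 35.7319
Mean = 35.7319/6 = 5.95531

5.955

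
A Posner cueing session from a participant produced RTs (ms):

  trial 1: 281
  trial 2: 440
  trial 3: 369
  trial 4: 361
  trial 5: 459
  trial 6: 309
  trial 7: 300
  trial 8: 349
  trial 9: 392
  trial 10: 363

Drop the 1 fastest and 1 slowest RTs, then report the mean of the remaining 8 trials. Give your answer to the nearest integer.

360 ms

Sorted: 281, 300, 309, 349, 361, 363, 369, 392, 440, 459
Drop lowest 1 (281) and highest 1 (459)
Remaining (n=8): Σ = 2883, mean = 2883/8 = 360.375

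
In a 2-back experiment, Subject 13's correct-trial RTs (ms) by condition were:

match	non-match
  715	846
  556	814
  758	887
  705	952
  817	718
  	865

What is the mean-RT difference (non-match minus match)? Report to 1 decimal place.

M(match) = 3551/5 = 710.200
M(non-match) = 5082/6 = 847.000
Difference = 847.000 − 710.200 = 136.800 ms

136.8 ms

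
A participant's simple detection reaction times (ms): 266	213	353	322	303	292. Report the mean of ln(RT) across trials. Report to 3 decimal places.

ln(RT): 5.5835, 5.3613, 5.8665, 5.7746, 5.7137, 5.6768
Σ ln(RT) = 33.9763
Mean = 33.9763/6 = 5.66272

5.663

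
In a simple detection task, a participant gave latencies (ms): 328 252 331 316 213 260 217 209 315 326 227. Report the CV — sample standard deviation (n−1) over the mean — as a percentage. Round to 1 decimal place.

18.9%

n = 11, Σ = 2994, M = 272.1818
Σ(x−M)² = 26361.636; s = √(26361.636/10) = 51.3436
CV = 51.3436 / 272.1818 = 0.18864 = 18.864%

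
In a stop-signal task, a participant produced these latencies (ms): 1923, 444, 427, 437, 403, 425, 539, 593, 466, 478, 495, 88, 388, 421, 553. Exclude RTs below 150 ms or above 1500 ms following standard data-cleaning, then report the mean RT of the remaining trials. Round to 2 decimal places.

466.85 ms

Excluded: 88, 1923
Retained (n=13): Σ = 6069
Mean = 6069/13 = 466.8462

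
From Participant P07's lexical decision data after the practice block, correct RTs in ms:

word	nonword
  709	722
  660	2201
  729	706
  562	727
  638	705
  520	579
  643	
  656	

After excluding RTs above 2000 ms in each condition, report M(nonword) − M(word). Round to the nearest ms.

nonword: exclude 2201
M(word) = 5117/8 = 639.625
M(nonword) = 3439/5 = 687.800
Difference = 687.800 − 639.625 = 48.175 ms

48 ms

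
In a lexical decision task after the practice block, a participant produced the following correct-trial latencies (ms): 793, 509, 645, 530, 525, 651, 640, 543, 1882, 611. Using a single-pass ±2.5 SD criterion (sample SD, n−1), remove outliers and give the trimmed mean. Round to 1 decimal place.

n = 10, ΣRT = 7329, M = 732.900
Σ(x−M)² = 1532550.90; s = √(1532550.90/9) = 412.654
Cutoffs: 732.900 ± 2.5·412.654 → [-298.7, 1764.5]
Outside: 1882 → excluded.
Retained (n=9): Σ = 5447, mean = 5447/9 = 605.222

605.2 ms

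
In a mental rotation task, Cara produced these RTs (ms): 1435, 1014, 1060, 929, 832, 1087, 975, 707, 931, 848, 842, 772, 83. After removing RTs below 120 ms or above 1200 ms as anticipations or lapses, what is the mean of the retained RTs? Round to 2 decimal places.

Excluded: 83, 1435
Retained (n=11): Σ = 9997
Mean = 9997/11 = 908.8182

908.82 ms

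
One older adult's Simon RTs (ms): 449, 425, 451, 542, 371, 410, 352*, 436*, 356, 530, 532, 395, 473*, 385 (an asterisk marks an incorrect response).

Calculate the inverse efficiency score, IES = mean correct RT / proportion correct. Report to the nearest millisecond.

Correct trials (n=11): 449, 425, 451, 542, 371, 410, 356, 530, 532, 395, 385
Mean correct RT = 4846/11 = 440.5455 ms
Proportion correct = 11/14
IES = 440.5455 / (11/14) = 560.694 ms

561 ms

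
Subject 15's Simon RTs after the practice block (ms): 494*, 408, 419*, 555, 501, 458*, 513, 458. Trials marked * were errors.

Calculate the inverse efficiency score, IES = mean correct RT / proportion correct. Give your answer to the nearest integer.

Correct trials (n=5): 408, 555, 501, 513, 458
Mean correct RT = 2435/5 = 487.0000 ms
Proportion correct = 5/8
IES = 487.0000 / (5/8) = 779.200 ms

779 ms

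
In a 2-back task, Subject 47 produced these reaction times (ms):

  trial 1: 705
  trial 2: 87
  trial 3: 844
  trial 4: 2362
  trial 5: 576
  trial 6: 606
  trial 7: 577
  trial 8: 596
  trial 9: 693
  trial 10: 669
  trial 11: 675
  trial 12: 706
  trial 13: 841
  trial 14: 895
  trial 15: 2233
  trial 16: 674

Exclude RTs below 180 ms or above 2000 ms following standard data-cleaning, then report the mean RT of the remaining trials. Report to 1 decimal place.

Excluded: 87, 2233, 2362
Retained (n=13): Σ = 9057
Mean = 9057/13 = 696.6923

696.7 ms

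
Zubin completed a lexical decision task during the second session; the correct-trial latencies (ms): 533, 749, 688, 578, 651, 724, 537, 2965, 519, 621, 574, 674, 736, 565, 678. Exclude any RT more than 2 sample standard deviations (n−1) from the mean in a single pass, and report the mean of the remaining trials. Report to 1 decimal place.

630.5 ms

n = 15, ΣRT = 11792, M = 786.133
Σ(x−M)² = 5169363.73; s = √(5169363.73/14) = 607.651
Cutoffs: 786.133 ± 2·607.651 → [-429.2, 2001.4]
Outside: 2965 → excluded.
Retained (n=14): Σ = 8827, mean = 8827/14 = 630.500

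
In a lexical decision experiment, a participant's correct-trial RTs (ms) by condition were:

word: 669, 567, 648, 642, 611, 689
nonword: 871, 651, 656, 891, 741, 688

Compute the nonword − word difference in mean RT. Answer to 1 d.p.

112.0 ms

M(word) = 3826/6 = 637.667
M(nonword) = 4498/6 = 749.667
Difference = 749.667 − 637.667 = 112.000 ms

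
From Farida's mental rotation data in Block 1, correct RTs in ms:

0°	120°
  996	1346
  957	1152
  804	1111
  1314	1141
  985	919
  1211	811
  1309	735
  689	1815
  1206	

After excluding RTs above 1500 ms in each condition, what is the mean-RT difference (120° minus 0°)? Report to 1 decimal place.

-21.6 ms

120°: exclude 1815
M(0°) = 9471/9 = 1052.333
M(120°) = 7215/7 = 1030.714
Difference = 1030.714 − 1052.333 = -21.619 ms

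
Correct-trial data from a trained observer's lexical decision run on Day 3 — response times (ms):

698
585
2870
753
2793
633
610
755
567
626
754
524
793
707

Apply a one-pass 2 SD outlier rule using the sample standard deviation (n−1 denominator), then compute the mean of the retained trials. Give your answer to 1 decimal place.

667.1 ms

n = 14, ΣRT = 13668, M = 976.286
Σ(x−M)² = 8118282.86; s = √(8118282.86/13) = 790.243
Cutoffs: 976.286 ± 2·790.243 → [-604.2, 2556.8]
Outside: 2793, 2870 → excluded.
Retained (n=12): Σ = 8005, mean = 8005/12 = 667.083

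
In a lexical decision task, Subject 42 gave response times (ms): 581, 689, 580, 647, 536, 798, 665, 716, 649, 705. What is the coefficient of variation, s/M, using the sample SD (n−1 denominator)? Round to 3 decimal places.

n = 10, Σ = 6566, M = 656.6000
Σ(x−M)² = 53262.400; s = √(53262.400/9) = 76.9288
CV = 76.9288 / 656.6000 = 0.11716

0.117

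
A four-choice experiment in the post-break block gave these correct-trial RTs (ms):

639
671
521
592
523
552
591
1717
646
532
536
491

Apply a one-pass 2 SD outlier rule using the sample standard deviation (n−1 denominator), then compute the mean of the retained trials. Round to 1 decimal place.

n = 12, ΣRT = 8011, M = 667.583
Σ(x−M)² = 1236776.92; s = √(1236776.92/11) = 335.312
Cutoffs: 667.583 ± 2·335.312 → [-3.0, 1338.2]
Outside: 1717 → excluded.
Retained (n=11): Σ = 6294, mean = 6294/11 = 572.182

572.2 ms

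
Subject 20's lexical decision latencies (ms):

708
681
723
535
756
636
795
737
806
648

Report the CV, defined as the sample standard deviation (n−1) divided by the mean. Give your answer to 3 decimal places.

0.116

n = 10, Σ = 7025, M = 702.5000
Σ(x−M)² = 59682.500; s = √(59682.500/9) = 81.4333
CV = 81.4333 / 702.5000 = 0.11592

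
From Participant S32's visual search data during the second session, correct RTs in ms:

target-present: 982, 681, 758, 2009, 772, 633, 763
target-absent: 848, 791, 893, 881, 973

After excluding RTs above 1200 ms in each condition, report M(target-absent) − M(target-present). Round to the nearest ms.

target-present: exclude 2009
M(target-present) = 4589/6 = 764.833
M(target-absent) = 4386/5 = 877.200
Difference = 877.200 − 764.833 = 112.367 ms

112 ms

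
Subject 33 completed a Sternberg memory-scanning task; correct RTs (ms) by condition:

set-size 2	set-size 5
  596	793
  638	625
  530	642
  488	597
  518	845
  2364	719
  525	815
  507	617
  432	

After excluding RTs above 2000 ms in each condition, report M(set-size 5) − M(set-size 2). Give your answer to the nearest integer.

set-size 2: exclude 2364
M(set-size 2) = 4234/8 = 529.250
M(set-size 5) = 5653/8 = 706.625
Difference = 706.625 − 529.250 = 177.375 ms

177 ms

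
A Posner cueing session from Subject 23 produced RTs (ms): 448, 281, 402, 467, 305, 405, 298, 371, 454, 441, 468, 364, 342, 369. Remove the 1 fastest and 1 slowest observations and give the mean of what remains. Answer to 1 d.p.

Sorted: 281, 298, 305, 342, 364, 369, 371, 402, 405, 441, 448, 454, 467, 468
Drop lowest 1 (281) and highest 1 (468)
Remaining (n=12): Σ = 4666, mean = 4666/12 = 388.833

388.8 ms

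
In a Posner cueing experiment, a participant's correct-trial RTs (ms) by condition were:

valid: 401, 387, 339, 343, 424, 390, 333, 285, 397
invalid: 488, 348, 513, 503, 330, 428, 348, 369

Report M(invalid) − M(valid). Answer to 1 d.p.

49.3 ms

M(valid) = 3299/9 = 366.556
M(invalid) = 3327/8 = 415.875
Difference = 415.875 − 366.556 = 49.319 ms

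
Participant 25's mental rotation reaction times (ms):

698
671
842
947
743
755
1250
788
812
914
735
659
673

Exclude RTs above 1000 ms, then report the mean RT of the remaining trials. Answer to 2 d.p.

Excluded: 1250
Retained (n=12): Σ = 9237
Mean = 9237/12 = 769.7500

769.75 ms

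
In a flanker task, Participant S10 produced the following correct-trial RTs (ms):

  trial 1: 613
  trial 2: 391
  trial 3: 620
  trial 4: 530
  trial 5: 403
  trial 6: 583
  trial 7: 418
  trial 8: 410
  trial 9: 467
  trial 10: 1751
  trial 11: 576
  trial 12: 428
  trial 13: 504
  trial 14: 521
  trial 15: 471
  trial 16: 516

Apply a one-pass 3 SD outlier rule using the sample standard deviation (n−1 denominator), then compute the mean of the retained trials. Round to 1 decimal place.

496.7 ms

n = 16, ΣRT = 9202, M = 575.125
Σ(x−M)² = 1559375.75; s = √(1559375.75/15) = 322.426
Cutoffs: 575.125 ± 3·322.426 → [-392.2, 1542.4]
Outside: 1751 → excluded.
Retained (n=15): Σ = 7451, mean = 7451/15 = 496.733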